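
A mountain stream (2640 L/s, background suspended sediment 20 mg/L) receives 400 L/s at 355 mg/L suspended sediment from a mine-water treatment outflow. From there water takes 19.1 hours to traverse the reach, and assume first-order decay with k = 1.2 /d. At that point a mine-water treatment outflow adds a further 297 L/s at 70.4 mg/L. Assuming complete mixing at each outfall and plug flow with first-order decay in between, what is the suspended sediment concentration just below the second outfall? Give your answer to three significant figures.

Mass balance: C = (2640·20.00 + 400.0·355.0) / 3040 = 194800/3040 = 64.08 mg/L; combined flow 3040 L/s.
After decay, C = 64.08 × e^(−kt) = 64.08 × 0.3848 = 24.66 mg/L.
At the second outfall, C = (3040·24.66 + 297.0·70.40) / (3040 + 297.0) = 28.73 mg/L.

28.7 mg/L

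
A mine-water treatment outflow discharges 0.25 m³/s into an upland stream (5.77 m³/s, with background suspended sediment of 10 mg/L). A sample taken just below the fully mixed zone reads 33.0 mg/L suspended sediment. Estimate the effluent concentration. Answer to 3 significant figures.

Mass balance: 5.770·10.00 + 0.2500·Cₑ = 6.020·33.00
→ Cₑ = (6.020·33.00 − 5.770·10.00) / 0.2500 = 563.8 mg/L.

564 mg/L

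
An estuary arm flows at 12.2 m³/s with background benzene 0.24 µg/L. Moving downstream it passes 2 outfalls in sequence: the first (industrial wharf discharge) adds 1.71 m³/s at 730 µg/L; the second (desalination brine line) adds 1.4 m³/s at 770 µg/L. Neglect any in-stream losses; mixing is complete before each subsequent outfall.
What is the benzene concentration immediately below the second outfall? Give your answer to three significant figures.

152 µg/L

After outfall 1: Q = 12.20 + 1.710 = 13.91 m³/s; C = (12.20·0.2400 + 1.710·730.0)/13.91 = 89.95 µg/L.
After outfall 2: Q = 13.91 + 1.400 = 15.31 m³/s; C = (13.91·89.95 + 1.400·770.0)/15.31 = 152.1 µg/L.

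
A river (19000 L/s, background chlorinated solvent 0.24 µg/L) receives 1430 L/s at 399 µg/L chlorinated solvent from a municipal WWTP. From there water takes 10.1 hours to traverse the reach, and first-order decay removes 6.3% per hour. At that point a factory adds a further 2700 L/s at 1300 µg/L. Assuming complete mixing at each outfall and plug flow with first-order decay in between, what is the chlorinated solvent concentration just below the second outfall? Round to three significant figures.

Conservation of mass: C = (19000·0.2400 + 1430·399.0) / 20430 = 575100/20430 = 28.15 µg/L; combined flow 20430 L/s.
6.3%/h lost → k = −ln(1 − 0.063) = 0.06507 h⁻¹.
After decay, C = 28.15 × e^(−kt) = 28.15 × 0.5183 = 14.59 µg/L.
At the second outfall, C = (20430·14.59 + 2700·1300) / (20430 + 2700) = 164.6 µg/L.

165 µg/L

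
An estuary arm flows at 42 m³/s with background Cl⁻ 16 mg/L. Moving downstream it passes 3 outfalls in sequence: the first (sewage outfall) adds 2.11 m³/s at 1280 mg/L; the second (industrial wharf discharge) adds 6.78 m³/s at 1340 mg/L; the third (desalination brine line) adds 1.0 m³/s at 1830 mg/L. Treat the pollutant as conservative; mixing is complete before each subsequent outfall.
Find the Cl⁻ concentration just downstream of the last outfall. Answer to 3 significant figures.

Outfall 1: combined Q = 44.11 m³/s; C = (42.00·16.00 + 2.110·1280)/44.11 = 76.46 mg/L.
Outfall 2: combined Q = 50.89 m³/s; C = (44.11·76.46 + 6.780·1340)/50.89 = 244.8 mg/L.
Outfall 3: combined Q = 51.89 m³/s; C = (50.89·244.8 + 1.000·1830)/51.89 = 275.4 mg/L.

275 mg/L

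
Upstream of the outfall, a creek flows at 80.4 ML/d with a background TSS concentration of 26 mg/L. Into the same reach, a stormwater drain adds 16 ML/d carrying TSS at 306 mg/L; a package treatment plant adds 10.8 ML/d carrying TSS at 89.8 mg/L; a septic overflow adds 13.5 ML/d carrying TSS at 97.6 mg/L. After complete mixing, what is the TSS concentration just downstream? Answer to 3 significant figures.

After mixing, C = (80.40·26.00 + 16.00·306.0 + 10.80·89.80 + 13.50·97.60) / 120.7 = 9274/120.7 = 76.83 mg/L.

76.8 mg/L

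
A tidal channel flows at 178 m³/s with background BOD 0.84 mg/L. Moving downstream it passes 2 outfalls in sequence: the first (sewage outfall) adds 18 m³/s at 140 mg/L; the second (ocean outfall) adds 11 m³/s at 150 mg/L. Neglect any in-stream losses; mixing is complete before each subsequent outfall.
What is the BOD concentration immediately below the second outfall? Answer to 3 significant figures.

Below outfall 1: Q → 196.0 m³/s, C = (178.0·0.8400 + 18.00·140.0)/196.0 = 13.62 mg/L.
Below outfall 2: Q → 207.0 m³/s, C = (196.0·13.62 + 11.00·150.0)/207.0 = 20.87 mg/L.

20.9 mg/L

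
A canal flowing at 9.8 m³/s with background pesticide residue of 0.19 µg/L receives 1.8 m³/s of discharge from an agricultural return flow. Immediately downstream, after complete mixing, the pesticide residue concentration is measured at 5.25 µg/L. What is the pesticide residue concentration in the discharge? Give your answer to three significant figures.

Mass balance: 9.800·0.1900 + 1.800·Cₑ = 11.60·5.250
→ Cₑ = (11.60·5.250 − 9.800·0.1900) / 1.800 = 32.80 µg/L.

32.8 µg/L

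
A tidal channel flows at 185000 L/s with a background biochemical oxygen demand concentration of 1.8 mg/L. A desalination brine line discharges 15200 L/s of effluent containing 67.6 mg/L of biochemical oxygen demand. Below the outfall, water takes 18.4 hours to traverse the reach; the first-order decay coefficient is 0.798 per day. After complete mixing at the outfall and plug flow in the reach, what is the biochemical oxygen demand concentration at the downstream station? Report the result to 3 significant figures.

Mass balance: C = (185000·1.800 + 15200·67.60) / 200200 = 1361000/200200 = 6.796 mg/L.
First-order decay: C = 6.796·exp(−k·t) = 6.796·0.5424 = 3.686 mg/L.

3.69 mg/L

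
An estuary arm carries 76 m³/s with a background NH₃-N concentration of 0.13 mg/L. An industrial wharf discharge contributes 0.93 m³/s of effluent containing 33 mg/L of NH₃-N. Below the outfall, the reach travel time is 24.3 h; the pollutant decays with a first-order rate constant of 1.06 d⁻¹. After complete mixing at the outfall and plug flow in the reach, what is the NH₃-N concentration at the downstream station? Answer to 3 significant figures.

0.180 mg/L

After mixing, C = (76.00·0.1300 + 0.9300·33.00) / 76.93 = 40.57/76.93 = 0.5274 mg/L.
Decay over the reach: 0.5274·exp(−kt) = 0.5274·0.3419 = 0.1803 mg/L.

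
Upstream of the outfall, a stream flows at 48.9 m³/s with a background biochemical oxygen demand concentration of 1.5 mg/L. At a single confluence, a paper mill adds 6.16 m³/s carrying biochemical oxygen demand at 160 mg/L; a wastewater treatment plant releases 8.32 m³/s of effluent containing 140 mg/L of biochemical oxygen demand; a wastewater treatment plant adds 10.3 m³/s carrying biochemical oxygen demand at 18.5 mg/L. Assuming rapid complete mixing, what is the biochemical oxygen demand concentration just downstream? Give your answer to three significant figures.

After mixing, C = (48.90·1.500 + 6.160·160.0 + 8.320·140.0 + 10.30·18.50) / 73.68 = 2414/73.68 = 32.77 mg/L.

32.8 mg/L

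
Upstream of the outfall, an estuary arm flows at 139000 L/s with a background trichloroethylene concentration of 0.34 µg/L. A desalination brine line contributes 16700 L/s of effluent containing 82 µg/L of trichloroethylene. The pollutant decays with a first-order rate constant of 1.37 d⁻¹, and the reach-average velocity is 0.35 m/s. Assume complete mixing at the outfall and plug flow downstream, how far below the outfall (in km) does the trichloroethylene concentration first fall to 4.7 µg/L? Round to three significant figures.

14.6 km

After mixing, C = (139000·0.3400 + 16700·82.00) / 155700 = 1417000/155700 = 9.099 µg/L.
Set 9.099·exp(−k·t) = 4.7 → t = ln(9.099/4.7)/k = 41660 s = 11.57 h.
Distance = v·t = 0.35·41660 = 14580 m = 14.58 km.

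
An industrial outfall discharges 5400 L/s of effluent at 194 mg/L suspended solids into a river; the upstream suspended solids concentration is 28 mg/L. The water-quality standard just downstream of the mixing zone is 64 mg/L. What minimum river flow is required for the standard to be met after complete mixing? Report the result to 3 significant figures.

19500 L/s

Set C_mix = 64: (Q·28.00 + 5400·194.0) / (Q + 5400) = 64
→ Q = 5400·(194.0 − 64)/(64 − 28.00) = 19500 L/s.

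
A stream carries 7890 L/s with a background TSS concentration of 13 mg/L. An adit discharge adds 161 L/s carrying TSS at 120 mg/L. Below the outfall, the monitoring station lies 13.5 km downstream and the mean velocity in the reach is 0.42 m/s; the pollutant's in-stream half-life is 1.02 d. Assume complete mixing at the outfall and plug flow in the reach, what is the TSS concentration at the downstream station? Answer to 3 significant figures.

11.8 mg/L

Conservation of mass: C = (7890·13.00 + 161.0·120.0) / 8051 = 121900/8051 = 15.14 mg/L.
Travel time t = 13.5·1000 / 0.42 = 32140 s = 8.929 h.
Half-life 1.02 d → k = ln 2 / 1.02 = 0.6796 d⁻¹.
After decay, C = 15.14 × e^(−kt) = 15.14 × 0.7766 = 11.76 mg/L.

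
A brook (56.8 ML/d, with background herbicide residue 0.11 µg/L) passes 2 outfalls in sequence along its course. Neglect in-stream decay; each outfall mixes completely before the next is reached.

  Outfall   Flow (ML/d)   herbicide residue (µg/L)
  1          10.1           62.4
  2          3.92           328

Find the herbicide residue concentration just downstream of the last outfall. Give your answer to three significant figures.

27.1 µg/L

Outfall 1: combined Q = 66.90 ML/d; C = (56.80·0.1100 + 10.10·62.40)/66.90 = 9.514 µg/L.
Outfall 2: combined Q = 70.82 ML/d; C = (66.90·9.514 + 3.920·328.0)/70.82 = 27.14 µg/L.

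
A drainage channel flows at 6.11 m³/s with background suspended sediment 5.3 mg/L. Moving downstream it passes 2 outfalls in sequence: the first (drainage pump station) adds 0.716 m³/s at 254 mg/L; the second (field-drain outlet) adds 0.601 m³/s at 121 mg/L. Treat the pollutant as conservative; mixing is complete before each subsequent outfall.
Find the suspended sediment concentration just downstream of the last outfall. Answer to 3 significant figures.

After outfall 1: Q = 6.110 + 0.7160 = 6.826 m³/s; C = (6.110·5.300 + 0.7160·254.0)/6.826 = 31.39 mg/L.
After outfall 2: Q = 6.826 + 0.6010 = 7.427 m³/s; C = (6.826·31.39 + 0.6010·121.0)/7.427 = 38.64 mg/L.

38.6 mg/L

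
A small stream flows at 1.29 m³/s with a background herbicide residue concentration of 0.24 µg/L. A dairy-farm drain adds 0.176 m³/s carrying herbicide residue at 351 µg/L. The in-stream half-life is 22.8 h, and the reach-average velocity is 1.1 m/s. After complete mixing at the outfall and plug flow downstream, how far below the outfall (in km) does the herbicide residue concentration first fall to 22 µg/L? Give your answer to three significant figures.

Conservation of mass: C = (1.290·0.2400 + 0.1760·351.0) / 1.466 = 62.09/1.466 = 42.35 µg/L.
Half-life 22.8 h → k = ln 2 / 22.8 = 0.03040 h⁻¹ = 0.7296 d⁻¹.
Set 42.35·exp(−k·t) = 22 → t = ln(42.35/22)/k = 77550 s = 21.54 h.
Distance = v·t = 1.1·77550 = 85310 m = 85.31 km.

85.3 km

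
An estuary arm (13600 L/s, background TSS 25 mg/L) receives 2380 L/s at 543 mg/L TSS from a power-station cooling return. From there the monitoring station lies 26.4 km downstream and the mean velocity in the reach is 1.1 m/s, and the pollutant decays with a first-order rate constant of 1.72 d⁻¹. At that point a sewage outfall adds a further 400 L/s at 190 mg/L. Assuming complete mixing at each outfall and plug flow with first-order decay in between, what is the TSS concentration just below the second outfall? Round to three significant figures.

Mixed concentration C = ΣQC/ΣQ = (13600·25.00 + 2380·543.0) / 15980 = 1632000/15980 = 102.1 mg/L; combined flow 15980 L/s.
Travel time t = 26.4·1000 / 1.1 = 24000 s = 6.667 h.
First-order decay: C = 102.1·exp(−k·t) = 102.1·0.6202 = 63.35 mg/L.
Second outfall: C = (15980·63.35 + 400.0·190.0)/16380 = 66.44 mg/L.

66.4 mg/L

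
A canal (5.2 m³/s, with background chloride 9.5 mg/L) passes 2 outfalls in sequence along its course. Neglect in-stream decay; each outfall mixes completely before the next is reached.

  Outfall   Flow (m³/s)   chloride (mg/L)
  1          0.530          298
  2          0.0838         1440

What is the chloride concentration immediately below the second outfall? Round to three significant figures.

Outfall 1: combined Q = 5.730 m³/s; C = (5.200·9.500 + 0.5300·298.0)/5.730 = 36.18 mg/L.
Outfall 2: combined Q = 5.814 m³/s; C = (5.730·36.18 + 0.08380·1440)/5.814 = 56.42 mg/L.

56.4 mg/L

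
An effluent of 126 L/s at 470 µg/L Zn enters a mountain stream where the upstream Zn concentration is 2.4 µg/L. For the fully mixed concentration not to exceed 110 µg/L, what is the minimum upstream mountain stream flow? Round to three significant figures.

422 L/s

Set C_mix = 110: (Q·2.400 + 126.0·470.0) / (Q + 126.0) = 110
→ Q = 126.0·(470.0 − 110)/(110 − 2.400) = 421.6 L/s.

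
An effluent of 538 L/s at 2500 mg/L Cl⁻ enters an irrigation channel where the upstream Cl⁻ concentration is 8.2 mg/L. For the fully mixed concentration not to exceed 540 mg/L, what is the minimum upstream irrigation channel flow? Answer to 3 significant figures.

Set C_mix = 540: (Q·8.200 + 538.0·2500) / (Q + 538.0) = 540
→ Q = 538.0·(2500 − 540)/(540 − 8.200) = 1983 L/s.

1980 L/s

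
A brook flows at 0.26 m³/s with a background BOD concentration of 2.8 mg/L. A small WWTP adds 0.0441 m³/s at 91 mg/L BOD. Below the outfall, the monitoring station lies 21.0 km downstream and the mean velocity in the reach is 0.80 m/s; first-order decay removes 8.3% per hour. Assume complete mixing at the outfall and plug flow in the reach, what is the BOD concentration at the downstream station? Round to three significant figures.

Conservation of mass: C = (0.2600·2.800 + 0.04410·91.00) / 0.3041 = 4.741/0.3041 = 15.59 mg/L.
Travel time t = 21.0·1000 / 0.80 = 26250 s = 7.292 h.
8.3%/h lost → k = −ln(1 − 0.083) = 0.08665 h⁻¹.
After decay, C = 15.59 × e^(−kt) = 15.59 × 0.5316 = 8.288 mg/L.

8.29 mg/L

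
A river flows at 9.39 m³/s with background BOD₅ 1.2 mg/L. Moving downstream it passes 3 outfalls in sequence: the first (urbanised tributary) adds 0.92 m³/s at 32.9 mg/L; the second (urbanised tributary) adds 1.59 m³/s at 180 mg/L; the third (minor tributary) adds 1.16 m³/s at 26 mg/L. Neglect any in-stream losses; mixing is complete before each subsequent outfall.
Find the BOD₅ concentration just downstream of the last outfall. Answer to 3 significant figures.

27.4 mg/L

Outfall 1: combined Q = 10.31 m³/s; C = (9.390·1.200 + 0.9200·32.90)/10.31 = 4.029 mg/L.
Outfall 2: combined Q = 11.90 m³/s; C = (10.31·4.029 + 1.590·180.0)/11.90 = 27.54 mg/L.
Outfall 3: combined Q = 13.06 m³/s; C = (11.90·27.54 + 1.160·26.00)/13.06 = 27.40 mg/L.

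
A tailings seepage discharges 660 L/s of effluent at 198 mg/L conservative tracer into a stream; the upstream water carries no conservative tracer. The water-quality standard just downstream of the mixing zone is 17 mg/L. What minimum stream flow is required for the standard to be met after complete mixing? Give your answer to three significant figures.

7030 L/s

Set C_mix = 17: (Q·0 + 660.0·198.0) / (Q + 660.0) = 17
→ Q = 660.0·(198.0 − 17)/(17 − 0) = 7027 L/s.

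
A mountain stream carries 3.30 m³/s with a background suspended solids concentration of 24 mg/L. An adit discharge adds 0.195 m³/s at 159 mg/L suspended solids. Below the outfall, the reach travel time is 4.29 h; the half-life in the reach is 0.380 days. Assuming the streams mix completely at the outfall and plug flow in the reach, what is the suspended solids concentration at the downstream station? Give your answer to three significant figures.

22.8 mg/L

After mixing, C = (3.300·24.00 + 0.1950·159.0) / 3.495 = 110.2/3.495 = 31.53 mg/L.
Half-life 0.380 d → k = ln 2 / 0.380 = 1.824 d⁻¹.
Decay over the reach: 31.53·exp(−kt) = 31.53·0.7218 = 22.76 mg/L.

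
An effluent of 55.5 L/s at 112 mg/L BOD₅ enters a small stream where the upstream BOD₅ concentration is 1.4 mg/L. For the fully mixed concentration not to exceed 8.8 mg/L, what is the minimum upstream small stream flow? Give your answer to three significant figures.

774 L/s

Set C_mix = 8.8: (Q·1.400 + 55.50·112.0) / (Q + 55.50) = 8.8
→ Q = 55.50·(112.0 − 8.8)/(8.8 − 1.400) = 774.0 L/s.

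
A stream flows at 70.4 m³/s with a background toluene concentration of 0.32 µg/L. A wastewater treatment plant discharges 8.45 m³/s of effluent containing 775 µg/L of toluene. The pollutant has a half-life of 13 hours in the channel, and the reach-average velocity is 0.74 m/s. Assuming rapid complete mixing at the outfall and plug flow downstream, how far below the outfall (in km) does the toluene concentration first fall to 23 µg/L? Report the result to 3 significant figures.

64.3 km

Flow-weighted average: C = (70.40·0.3200 + 8.450·775.0) / 78.85 = 6571/78.85 = 83.34 µg/L.
Half-life 13 h → k = ln 2 / 13 = 0.05332 h⁻¹ = 1.280 d⁻¹.
Set 83.34·exp(−k·t) = 23 → t = ln(83.34/23)/k = 86920 s = 24.15 h.
Distance = v·t = 0.74·86920 = 64320 m = 64.32 km.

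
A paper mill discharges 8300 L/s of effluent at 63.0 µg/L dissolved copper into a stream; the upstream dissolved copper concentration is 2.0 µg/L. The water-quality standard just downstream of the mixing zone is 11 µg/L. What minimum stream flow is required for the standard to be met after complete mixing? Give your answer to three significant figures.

Set C_mix = 11: (Q·2.000 + 8300·63.00) / (Q + 8300) = 11
→ Q = 8300·(63.00 − 11)/(11 − 2.000) = 47960 L/s.

48000 L/s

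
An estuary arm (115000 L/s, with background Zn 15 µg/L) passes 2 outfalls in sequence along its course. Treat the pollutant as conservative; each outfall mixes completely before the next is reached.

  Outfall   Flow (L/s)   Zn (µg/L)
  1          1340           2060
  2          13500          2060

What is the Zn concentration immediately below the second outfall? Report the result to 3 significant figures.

249 µg/L

Outfall 1: combined Q = 116300 L/s; C = (115000·15.00 + 1340·2060)/116300 = 38.55 µg/L.
Outfall 2: combined Q = 129800 L/s; C = (116300·38.55 + 13500·2060)/129800 = 248.7 µg/L.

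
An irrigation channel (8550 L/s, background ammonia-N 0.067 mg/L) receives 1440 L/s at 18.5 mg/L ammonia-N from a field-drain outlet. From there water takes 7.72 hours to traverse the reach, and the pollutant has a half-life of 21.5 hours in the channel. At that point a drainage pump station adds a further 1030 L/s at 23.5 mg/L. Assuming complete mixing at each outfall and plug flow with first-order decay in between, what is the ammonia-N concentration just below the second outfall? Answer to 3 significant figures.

Conservation of mass: C = (8550·0.06700 + 1440·18.50) / 9990 = 27210/9990 = 2.724 mg/L; combined flow 9990 L/s.
Half-life 21.5 h → k = ln 2 / 21.5 = 0.03224 h⁻¹ = 0.7737 d⁻¹.
Applying C = C₀e^(−kt): 2.724 × 0.7797 = 2.124 mg/L.
Second outfall: C = (9990·2.124 + 1030·23.50)/11020 = 4.122 mg/L.

4.12 mg/L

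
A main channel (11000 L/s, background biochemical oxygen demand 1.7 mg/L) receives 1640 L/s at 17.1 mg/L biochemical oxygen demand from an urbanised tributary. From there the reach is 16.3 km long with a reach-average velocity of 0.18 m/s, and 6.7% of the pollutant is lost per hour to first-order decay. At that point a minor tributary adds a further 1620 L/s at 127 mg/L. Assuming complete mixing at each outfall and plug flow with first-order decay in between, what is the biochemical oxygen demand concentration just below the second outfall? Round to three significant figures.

15.0 mg/L

After mixing, C = (11000·1.700 + 1640·17.10) / 12640 = 46740/12640 = 3.698 mg/L; combined flow 12640 L/s.
Travel time t = 16.3·1000 / 0.18 = 90560 s = 25.15 h.
6.7%/h lost → k = −ln(1 − 0.067) = 0.06935 h⁻¹.
First-order decay: C = 3.698·exp(−k·t) = 3.698·0.1747 = 0.6462 mg/L.
At the second outfall, C = (12640·0.6462 + 1620·127.0) / (12640 + 1620) = 15.00 mg/L.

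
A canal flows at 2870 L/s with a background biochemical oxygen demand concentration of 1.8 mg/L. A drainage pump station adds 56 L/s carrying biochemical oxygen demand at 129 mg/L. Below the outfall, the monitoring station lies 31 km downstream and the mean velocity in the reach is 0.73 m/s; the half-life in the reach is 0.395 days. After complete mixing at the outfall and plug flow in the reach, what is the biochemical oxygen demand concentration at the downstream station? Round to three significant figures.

1.79 mg/L

Mixed concentration C = ΣQC/ΣQ = (2870·1.800 + 56.00·129.0) / 2926 = 12390/2926 = 4.234 mg/L.
Travel time t = 31·1000 / 0.73 = 42470 s = 11.80 h.
Half-life 0.395 d → k = ln 2 / 0.395 = 1.755 d⁻¹.
Applying C = C₀e^(−kt): 4.234 × 0.4221 = 1.787 mg/L.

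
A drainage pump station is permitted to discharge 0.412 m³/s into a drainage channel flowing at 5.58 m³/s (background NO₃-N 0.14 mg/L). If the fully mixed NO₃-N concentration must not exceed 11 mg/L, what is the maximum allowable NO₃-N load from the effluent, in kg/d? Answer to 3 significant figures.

5630 kg/d

Mass balance at the limit: 5.580·0.1400 + 0.4120·Cₑ = 5.992·11 → Cₑ = 158.1 mg/L.
Load = 0.4120 m³/s × 158.1 g/m³ × 86 400 s/d = 5627 kg/d.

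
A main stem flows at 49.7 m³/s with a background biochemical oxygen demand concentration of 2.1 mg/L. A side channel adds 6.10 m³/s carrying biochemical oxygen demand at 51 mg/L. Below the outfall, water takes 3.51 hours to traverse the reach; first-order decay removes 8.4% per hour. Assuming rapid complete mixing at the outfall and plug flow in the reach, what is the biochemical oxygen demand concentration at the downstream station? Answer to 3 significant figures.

Mass balance: C = (49.70·2.100 + 6.100·51.00) / 55.80 = 415.5/55.80 = 7.446 mg/L.
8.4%/h lost → k = −ln(1 − 0.084) = 0.08774 h⁻¹.
After decay, C = 7.446 × e^(−kt) = 7.446 × 0.7349 = 5.472 mg/L.

5.47 mg/L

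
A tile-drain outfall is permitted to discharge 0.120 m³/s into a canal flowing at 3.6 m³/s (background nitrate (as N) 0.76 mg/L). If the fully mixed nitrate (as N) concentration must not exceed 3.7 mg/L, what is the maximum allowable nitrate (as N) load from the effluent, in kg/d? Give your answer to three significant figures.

Mass balance at the limit: 3.600·0.7600 + 0.1200·Cₑ = 3.720·3.7 → Cₑ = 91.90 mg/L.
Load = 0.1200 m³/s × 91.90 g/m³ × 86 400 s/d = 952.8 kg/d.

953 kg/d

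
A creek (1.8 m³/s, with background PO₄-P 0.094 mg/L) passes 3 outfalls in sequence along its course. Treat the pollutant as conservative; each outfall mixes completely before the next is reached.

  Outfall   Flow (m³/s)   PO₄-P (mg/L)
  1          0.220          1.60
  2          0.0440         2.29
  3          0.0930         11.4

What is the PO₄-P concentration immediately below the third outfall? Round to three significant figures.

0.780 mg/L

Outfall 1: combined Q = 2.020 m³/s; C = (1.800·0.09400 + 0.2200·1.600)/2.020 = 0.2580 mg/L.
Outfall 2: combined Q = 2.064 m³/s; C = (2.020·0.2580 + 0.04400·2.290)/2.064 = 0.3013 mg/L.
Outfall 3: combined Q = 2.157 m³/s; C = (2.064·0.3013 + 0.09300·11.40)/2.157 = 0.7799 mg/L.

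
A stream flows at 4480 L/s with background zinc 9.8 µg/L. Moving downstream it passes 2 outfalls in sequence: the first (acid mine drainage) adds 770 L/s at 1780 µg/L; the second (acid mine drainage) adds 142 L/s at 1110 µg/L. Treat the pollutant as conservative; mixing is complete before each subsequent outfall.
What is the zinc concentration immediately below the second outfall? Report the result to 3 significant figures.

292 µg/L

Below outfall 1: Q → 5250 L/s, C = (4480·9.800 + 770.0·1780)/5250 = 269.4 µg/L.
Below outfall 2: Q → 5392 L/s, C = (5250·269.4 + 142.0·1110)/5392 = 291.6 µg/L.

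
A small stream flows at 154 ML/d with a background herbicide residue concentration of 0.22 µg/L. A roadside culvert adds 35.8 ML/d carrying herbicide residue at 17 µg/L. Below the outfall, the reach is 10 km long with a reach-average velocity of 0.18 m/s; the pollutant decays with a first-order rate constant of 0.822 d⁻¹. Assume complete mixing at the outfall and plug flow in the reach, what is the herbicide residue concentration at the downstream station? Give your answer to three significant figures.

Flow-weighted average: C = (154.0·0.2200 + 35.80·17.00) / 189.8 = 642.5/189.8 = 3.385 µg/L.
Travel time t = 10·1000 / 0.18 = 55560 s = 15.43 h.
After decay, C = 3.385 × e^(−kt) = 3.385 × 0.5895 = 1.995 µg/L.

2.00 µg/L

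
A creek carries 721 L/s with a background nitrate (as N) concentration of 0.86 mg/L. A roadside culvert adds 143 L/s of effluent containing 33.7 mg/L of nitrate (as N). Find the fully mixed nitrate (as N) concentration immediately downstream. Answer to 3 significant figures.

6.30 mg/L

Mixed concentration C = ΣQC/ΣQ = (721.0·0.8600 + 143.0·33.70) / 864.0 = 5439/864.0 = 6.295 mg/L.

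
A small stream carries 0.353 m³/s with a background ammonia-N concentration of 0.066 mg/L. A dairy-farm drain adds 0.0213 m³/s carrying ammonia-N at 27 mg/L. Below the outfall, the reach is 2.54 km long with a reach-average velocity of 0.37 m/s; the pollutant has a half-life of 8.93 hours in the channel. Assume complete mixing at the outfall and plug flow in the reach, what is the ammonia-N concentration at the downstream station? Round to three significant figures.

Mixed concentration C = ΣQC/ΣQ = (0.3530·0.06600 + 0.02130·27.00) / 0.3743 = 0.5984/0.3743 = 1.599 mg/L.
Travel time t = 2.54·1000 / 0.37 = 6865 s = 1.907 h.
Half-life 8.93 h → k = ln 2 / 8.93 = 0.07762 h⁻¹ = 1.863 d⁻¹.
After decay, C = 1.599 × e^(−kt) = 1.599 × 0.8624 = 1.379 mg/L.

1.38 mg/L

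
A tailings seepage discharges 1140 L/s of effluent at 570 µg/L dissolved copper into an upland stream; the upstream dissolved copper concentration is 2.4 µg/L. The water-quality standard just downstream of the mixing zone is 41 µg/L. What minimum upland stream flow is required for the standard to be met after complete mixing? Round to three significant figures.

Set C_mix = 41: (Q·2.400 + 1140·570.0) / (Q + 1140) = 41
→ Q = 1140·(570.0 − 41)/(41 − 2.400) = 15620 L/s.

15600 L/s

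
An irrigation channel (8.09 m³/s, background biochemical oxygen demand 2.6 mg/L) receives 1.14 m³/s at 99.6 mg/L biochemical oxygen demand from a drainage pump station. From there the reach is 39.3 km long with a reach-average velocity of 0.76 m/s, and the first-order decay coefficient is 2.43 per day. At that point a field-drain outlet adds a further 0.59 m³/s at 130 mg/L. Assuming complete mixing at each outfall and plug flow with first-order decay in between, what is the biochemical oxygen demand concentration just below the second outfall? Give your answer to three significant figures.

11.0 mg/L

After mixing, C = (8.090·2.600 + 1.140·99.60) / 9.230 = 134.6/9.230 = 14.58 mg/L; combined flow 9.230 m³/s.
Travel time t = 39.3·1000 / 0.76 = 51710 s = 14.36 h.
First-order decay: C = 14.58·exp(−k·t) = 14.58·0.2336 = 3.405 mg/L.
At the second outfall, C = (9.230·3.405 + 0.5900·130.0) / (9.230 + 0.5900) = 11.01 mg/L.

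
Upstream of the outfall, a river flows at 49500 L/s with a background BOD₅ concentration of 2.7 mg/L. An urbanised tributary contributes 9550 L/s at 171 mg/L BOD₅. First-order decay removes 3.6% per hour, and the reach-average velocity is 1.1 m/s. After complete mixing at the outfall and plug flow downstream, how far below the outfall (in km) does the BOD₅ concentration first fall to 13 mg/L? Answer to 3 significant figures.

Conservation of mass: C = (49500·2.700 + 9550·171.0) / 59050 = 1767000/59050 = 29.92 mg/L.
3.6%/h lost → k = −ln(1 − 0.036) = 0.03666 h⁻¹.
Set 29.92·exp(−k·t) = 13 → t = ln(29.92/13)/k = 81840 s = 22.73 h.
Distance = v·t = 1.1·81840 = 90030 m = 90.03 km.

90.0 km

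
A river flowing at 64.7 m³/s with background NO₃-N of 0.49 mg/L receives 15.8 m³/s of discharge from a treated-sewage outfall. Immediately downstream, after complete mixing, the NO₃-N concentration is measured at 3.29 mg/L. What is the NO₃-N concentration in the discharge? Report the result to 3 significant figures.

14.8 mg/L

Mass balance: 64.70·0.4900 + 15.80·Cₑ = 80.50·3.290
→ Cₑ = (80.50·3.290 − 64.70·0.4900) / 15.80 = 14.76 mg/L.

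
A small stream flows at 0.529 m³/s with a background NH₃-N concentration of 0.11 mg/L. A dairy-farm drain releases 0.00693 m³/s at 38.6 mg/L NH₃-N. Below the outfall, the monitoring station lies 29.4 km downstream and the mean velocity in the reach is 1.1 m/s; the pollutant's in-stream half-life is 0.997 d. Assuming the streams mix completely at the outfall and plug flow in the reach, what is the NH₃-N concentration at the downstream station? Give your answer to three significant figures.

0.490 mg/L

Mass balance: C = (0.5290·0.1100 + 0.006930·38.60) / 0.5359 = 0.3257/0.5359 = 0.6077 mg/L.
Travel time t = 29.4·1000 / 1.1 = 26730 s = 7.424 h.
Half-life 0.997 d → k = ln 2 / 0.997 = 0.6952 d⁻¹.
Decay over the reach: 0.6077·exp(−kt) = 0.6077·0.8065 = 0.4901 mg/L.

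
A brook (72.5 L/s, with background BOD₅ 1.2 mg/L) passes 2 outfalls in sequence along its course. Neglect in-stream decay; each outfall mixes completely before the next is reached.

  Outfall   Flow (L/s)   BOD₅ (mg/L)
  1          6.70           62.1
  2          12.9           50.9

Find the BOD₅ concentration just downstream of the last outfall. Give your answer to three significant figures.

12.6 mg/L

After outfall 1: Q = 72.50 + 6.700 = 79.20 L/s; C = (72.50·1.200 + 6.700·62.10)/79.20 = 6.352 mg/L.
After outfall 2: Q = 79.20 + 12.90 = 92.10 L/s; C = (79.20·6.352 + 12.90·50.90)/92.10 = 12.59 mg/L.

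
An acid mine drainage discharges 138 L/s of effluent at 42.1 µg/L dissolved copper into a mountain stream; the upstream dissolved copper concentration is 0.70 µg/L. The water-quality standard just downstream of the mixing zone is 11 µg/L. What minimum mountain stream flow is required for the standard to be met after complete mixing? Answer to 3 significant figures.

Set C_mix = 11: (Q·0.7000 + 138.0·42.10) / (Q + 138.0) = 11
→ Q = 138.0·(42.10 − 11)/(11 − 0.7000) = 416.7 L/s.

417 L/s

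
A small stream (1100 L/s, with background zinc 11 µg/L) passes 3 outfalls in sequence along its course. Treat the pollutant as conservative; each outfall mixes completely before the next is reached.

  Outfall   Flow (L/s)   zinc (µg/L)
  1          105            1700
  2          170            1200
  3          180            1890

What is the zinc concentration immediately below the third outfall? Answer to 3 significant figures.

473 µg/L

Below outfall 1: Q → 1205 L/s, C = (1100·11.00 + 105.0·1700)/1205 = 158.2 µg/L.
Below outfall 2: Q → 1375 L/s, C = (1205·158.2 + 170.0·1200)/1375 = 287.0 µg/L.
Below outfall 3: Q → 1555 L/s, C = (1375·287.0 + 180.0·1890)/1555 = 472.5 µg/L.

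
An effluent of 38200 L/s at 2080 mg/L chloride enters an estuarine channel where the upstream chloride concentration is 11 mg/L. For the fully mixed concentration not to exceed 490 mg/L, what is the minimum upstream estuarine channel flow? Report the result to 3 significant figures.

Set C_mix = 490: (Q·11.00 + 38200·2080) / (Q + 38200) = 490
→ Q = 38200·(2080 − 490)/(490 − 11.00) = 126800 L/s.

127000 L/s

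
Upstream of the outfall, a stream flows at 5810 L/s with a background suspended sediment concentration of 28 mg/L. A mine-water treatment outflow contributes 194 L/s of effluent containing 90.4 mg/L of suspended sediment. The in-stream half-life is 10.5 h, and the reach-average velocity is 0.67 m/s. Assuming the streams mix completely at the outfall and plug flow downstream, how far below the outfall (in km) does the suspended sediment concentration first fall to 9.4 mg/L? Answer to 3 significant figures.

42.4 km

Flow-weighted average: C = (5810·28.00 + 194.0·90.40) / 6004 = 180200/6004 = 30.02 mg/L.
Half-life 10.5 h → k = ln 2 / 10.5 = 0.06601 h⁻¹ = 1.584 d⁻¹.
Set 30.02·exp(−k·t) = 9.4 → t = ln(30.02/9.4)/k = 63320 s = 17.59 h.
Distance = v·t = 0.67·63320 = 42420 m = 42.42 km.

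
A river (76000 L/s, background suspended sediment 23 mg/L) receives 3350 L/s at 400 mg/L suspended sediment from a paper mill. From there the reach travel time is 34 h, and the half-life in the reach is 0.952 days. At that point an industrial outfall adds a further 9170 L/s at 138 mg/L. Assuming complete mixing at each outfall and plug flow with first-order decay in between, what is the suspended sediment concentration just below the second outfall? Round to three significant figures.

Mixed concentration C = ΣQC/ΣQ = (76000·23.00 + 3350·400.0) / 79350 = 3088000/79350 = 38.92 mg/L; combined flow 79350 L/s.
Half-life 0.952 d → k = ln 2 / 0.952 = 0.7281 d⁻¹.
Applying C = C₀e^(−kt): 38.92 × 0.3565 = 13.87 mg/L.
Second outfall: C = (79350·13.87 + 9170·138.0)/88520 = 26.73 mg/L.

26.7 mg/L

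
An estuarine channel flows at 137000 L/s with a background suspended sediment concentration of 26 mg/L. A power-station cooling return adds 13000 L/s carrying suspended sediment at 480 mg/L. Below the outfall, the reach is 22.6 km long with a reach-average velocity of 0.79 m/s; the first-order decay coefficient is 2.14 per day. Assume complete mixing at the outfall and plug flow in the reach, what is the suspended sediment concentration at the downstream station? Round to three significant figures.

32.2 mg/L

Flow-weighted average: C = (137000·26.00 + 13000·480.0) / 150000 = 9802000/150000 = 65.35 mg/L.
Travel time t = 22.6·1000 / 0.79 = 28610 s = 7.947 h.
After decay, C = 65.35 × e^(−kt) = 65.35 × 0.4923 = 32.17 mg/L.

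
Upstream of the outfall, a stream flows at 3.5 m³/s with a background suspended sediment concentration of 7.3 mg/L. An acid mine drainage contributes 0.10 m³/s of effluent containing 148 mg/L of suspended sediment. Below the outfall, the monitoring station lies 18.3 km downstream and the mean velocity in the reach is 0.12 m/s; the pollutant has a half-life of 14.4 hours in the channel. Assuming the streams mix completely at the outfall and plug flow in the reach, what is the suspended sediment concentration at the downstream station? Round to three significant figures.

1.46 mg/L

Flow-weighted average: C = (3.500·7.300 + 0.1000·148.0) / 3.600 = 40.35/3.600 = 11.21 mg/L.
Travel time t = 18.3·1000 / 0.12 = 152500 s = 42.36 h.
Half-life 14.4 h → k = ln 2 / 14.4 = 0.04814 h⁻¹ = 1.155 d⁻¹.
First-order decay: C = 11.21·exp(−k·t) = 11.21·0.1302 = 1.459 mg/L.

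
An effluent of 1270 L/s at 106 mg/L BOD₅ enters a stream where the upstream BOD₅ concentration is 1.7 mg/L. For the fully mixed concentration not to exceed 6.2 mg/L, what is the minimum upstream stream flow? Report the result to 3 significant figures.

Set C_mix = 6.2: (Q·1.700 + 1270·106.0) / (Q + 1270) = 6.2
→ Q = 1270·(106.0 − 6.2)/(6.2 − 1.700) = 28170 L/s.

28200 L/s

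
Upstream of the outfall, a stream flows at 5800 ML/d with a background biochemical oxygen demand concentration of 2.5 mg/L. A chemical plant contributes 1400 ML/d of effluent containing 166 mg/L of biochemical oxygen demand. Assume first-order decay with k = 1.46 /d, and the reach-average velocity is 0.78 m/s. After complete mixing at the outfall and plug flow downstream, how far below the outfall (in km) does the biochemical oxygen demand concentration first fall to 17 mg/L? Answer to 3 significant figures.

After mixing, C = (5800·2.500 + 1400·166.0) / 7200 = 246900/7200 = 34.29 mg/L.
Set 34.29·exp(−k·t) = 17 → t = ln(34.29/17)/k = 41520 s = 11.53 h.
Distance = v·t = 0.78·41520 = 32390 m = 32.39 km.

32.4 km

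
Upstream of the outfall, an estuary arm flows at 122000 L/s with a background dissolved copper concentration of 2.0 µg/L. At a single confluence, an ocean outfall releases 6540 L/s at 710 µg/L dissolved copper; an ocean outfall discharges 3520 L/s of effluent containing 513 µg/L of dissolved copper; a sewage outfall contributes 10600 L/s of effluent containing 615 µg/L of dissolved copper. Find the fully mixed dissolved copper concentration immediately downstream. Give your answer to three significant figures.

Flow-weighted average: C = (122000·2.000 + 6540·710.0 + 3520·513.0 + 10600·615.0) / 142700 = 13210000/142700 = 92.61 µg/L.

92.6 µg/L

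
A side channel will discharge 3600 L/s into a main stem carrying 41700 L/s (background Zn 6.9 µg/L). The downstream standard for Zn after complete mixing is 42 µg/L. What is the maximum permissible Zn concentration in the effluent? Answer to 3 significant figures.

At the limit, (Qr·Cr + Qe·Cₑ)/(Qr + Qe) = 42:
Cₑ = (45300·42 − 41700·6.900) / 3600 = 448.6 µg/L.

449 µg/L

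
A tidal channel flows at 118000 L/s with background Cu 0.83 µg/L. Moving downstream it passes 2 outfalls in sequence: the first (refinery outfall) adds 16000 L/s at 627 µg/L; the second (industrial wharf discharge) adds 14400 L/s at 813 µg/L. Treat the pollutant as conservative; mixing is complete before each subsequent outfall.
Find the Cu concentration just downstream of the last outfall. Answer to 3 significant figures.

147 µg/L

Outfall 1: combined Q = 134000 L/s; C = (118000·0.8300 + 16000·627.0)/134000 = 75.60 µg/L.
Outfall 2: combined Q = 148400 L/s; C = (134000·75.60 + 14400·813.0)/148400 = 147.2 µg/L.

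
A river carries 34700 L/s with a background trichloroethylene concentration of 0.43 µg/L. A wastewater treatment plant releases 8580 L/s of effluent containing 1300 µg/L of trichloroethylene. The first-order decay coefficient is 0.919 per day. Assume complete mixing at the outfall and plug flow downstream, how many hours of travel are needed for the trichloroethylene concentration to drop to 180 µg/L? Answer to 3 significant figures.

9.41 h

Mass balance: C = (34700·0.4300 + 8580·1300) / 43280 = 11170000/43280 = 258.1 µg/L.
258.1·exp(−k·t) = 180 → t = ln(258.1/180)/k = 33870 s = 9.408 h.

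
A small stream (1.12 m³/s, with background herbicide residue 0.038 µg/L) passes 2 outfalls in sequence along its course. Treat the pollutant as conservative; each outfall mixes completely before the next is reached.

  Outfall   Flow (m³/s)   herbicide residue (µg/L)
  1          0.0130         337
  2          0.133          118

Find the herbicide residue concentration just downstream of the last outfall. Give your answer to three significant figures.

15.9 µg/L

Below outfall 1: Q → 1.133 m³/s, C = (1.120·0.03800 + 0.01300·337.0)/1.133 = 3.904 µg/L.
Below outfall 2: Q → 1.266 m³/s, C = (1.133·3.904 + 0.1330·118.0)/1.266 = 15.89 µg/L.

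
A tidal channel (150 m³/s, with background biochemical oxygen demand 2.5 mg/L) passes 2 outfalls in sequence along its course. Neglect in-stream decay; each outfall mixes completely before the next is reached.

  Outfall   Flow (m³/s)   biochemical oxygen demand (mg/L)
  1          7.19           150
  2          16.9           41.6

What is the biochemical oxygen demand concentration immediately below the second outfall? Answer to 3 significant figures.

12.4 mg/L

After outfall 1: Q = 150.0 + 7.190 = 157.2 m³/s; C = (150.0·2.500 + 7.190·150.0)/157.2 = 9.247 mg/L.
After outfall 2: Q = 157.2 + 16.90 = 174.1 m³/s; C = (157.2·9.247 + 16.90·41.60)/174.1 = 12.39 mg/L.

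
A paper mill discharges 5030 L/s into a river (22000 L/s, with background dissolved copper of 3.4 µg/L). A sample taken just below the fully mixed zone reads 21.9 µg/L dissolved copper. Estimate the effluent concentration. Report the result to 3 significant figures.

103 µg/L

Mass balance: 22000·3.400 + 5030·Cₑ = 27030·21.90
→ Cₑ = (27030·21.90 − 22000·3.400) / 5030 = 102.8 µg/L.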